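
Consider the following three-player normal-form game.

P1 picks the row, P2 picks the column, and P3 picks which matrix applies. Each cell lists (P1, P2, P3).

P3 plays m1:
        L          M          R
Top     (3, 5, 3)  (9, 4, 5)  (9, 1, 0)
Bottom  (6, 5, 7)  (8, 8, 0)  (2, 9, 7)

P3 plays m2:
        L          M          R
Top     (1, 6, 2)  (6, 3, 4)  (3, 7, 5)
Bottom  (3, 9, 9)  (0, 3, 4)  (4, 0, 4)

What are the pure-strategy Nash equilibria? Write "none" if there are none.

(Bottom, L, m2)

P1 against (L, m1): payoffs 3, 6 → best response Bottom.
P1 against (L, m2): payoffs 1, 3 → best response Bottom.
P1 against (M, m1): payoffs 9, 8 → best response Top.
P1 against (M, m2): payoffs 6, 0 → best response Top.
P1 against (R, m1): payoffs 9, 2 → best response Top.
P1 against (R, m2): payoffs 3, 4 → best response Bottom.
P2 against (Top, m1): payoffs 5, 4, 1 → best response L.
P2 against (Top, m2): payoffs 6, 3, 7 → best response R.
P2 against (Bottom, m1): payoffs 5, 8, 9 → best response R.
P2 against (Bottom, m2): payoffs 9, 3, 0 → best response L.
P3 against (Top, L): payoffs 3, 2 → best response m1.
P3 against (Top, M): payoffs 5, 4 → best response m1.
P3 against (Top, R): payoffs 0, 5 → best response m2.
P3 against (Bottom, L): payoffs 7, 9 → best response m2.
P3 against (Bottom, M): payoffs 0, 4 → best response m2.
P3 against (Bottom, R): payoffs 7, 4 → best response m1.
Mutual best responses: (Bottom, L, m2).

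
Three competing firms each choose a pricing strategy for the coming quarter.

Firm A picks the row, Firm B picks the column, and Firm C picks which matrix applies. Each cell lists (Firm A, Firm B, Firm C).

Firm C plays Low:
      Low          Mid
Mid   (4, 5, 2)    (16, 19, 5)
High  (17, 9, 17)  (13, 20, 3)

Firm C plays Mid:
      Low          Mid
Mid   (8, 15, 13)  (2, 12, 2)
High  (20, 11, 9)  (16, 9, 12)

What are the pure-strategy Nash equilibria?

(Mid, Mid, Low)

Check each profile: it is a Nash equilibrium iff no player can strictly gain by switching unilaterally.
(Mid, Low, Low): Firm A can switch to High (4 → 17). Not NE.
(Mid, Low, Mid): Firm A can switch to High (8 → 20). Not NE.
(Mid, Mid, Low): Firm A gets 16, best alternative 13; Firm B gets 19, best alternative 5; Firm C gets 5, best alternative 2. No profitable deviation — NE.
(Mid, Mid, Mid): Firm A can switch to High (2 → 16). Not NE.
(High, Low, Low): Firm B can switch to Mid (9 → 20). Not NE.
(High, Low, Mid): Firm C can switch to Low (9 → 17). Not NE.
(High, Mid, Low): Firm A can switch to Mid (13 → 16). Not NE.
(High, Mid, Mid): Firm B can switch to Low (9 → 11). Not NE.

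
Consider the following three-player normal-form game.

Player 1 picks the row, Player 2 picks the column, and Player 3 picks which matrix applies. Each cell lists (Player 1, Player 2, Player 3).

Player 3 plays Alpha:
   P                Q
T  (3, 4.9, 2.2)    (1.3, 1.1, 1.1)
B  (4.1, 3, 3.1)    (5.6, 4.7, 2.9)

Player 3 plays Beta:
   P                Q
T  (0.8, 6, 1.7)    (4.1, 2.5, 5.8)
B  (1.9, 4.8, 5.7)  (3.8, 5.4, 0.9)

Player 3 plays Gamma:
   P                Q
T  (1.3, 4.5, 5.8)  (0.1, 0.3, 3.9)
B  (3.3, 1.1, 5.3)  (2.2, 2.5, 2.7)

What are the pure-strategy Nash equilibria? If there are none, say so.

The unique pure-strategy Nash equilibrium is (B, Q, Alpha).

Player 1 against (P, Alpha): payoffs 3, 4.1 → best response B.
Player 1 against (P, Beta): payoffs 0.8, 1.9 → best response B.
Player 1 against (P, Gamma): payoffs 1.3, 3.3 → best response B.
Player 1 against (Q, Alpha): payoffs 1.3, 5.6 → best response B.
Player 1 against (Q, Beta): payoffs 4.1, 3.8 → best response T.
Player 1 against (Q, Gamma): payoffs 0.1, 2.2 → best response B.
Player 2 against (T, Alpha): payoffs 4.9, 1.1 → best response P.
Player 2 against (T, Beta): payoffs 6, 2.5 → best response P.
Player 2 against (T, Gamma): payoffs 4.5, 0.3 → best response P.
Player 2 against (B, Alpha): payoffs 3, 4.7 → best response Q.
Player 2 against (B, Beta): payoffs 4.8, 5.4 → best response Q.
Player 2 against (B, Gamma): payoffs 1.1, 2.5 → best response Q.
Player 3 against (T, P): payoffs 2.2, 1.7, 5.8 → best response Gamma.
Player 3 against (T, Q): payoffs 1.1, 5.8, 3.9 → best response Beta.
Player 3 against (B, P): payoffs 3.1, 5.7, 5.3 → best response Beta.
Player 3 against (B, Q): payoffs 2.9, 0.9, 2.7 → best response Alpha.
Mutual best responses: (B, Q, Alpha).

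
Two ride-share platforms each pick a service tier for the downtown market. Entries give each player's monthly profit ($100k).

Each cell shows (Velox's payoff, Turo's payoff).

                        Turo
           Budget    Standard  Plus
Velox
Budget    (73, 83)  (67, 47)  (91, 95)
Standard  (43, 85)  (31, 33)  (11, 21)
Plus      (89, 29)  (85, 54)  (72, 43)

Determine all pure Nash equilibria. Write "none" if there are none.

Mark each player's best response to every combination of opponents' strategies; a profile where every player is best-responding is a pure Nash equilibrium.
Velox against Budget: payoffs 73, 43, 89 → best response Plus.
Velox against Standard: payoffs 67, 31, 85 → best response Plus.
Velox against Plus: payoffs 91, 11, 72 → best response Budget.
Turo against Budget: payoffs 83, 47, 95 → best response Plus.
Turo against Standard: payoffs 85, 33, 21 → best response Budget.
Turo against Plus: payoffs 29, 54, 43 → best response Standard.
Mutual best responses: (Budget, Plus); (Plus, Standard).

The pure Nash equilibria are (Budget, Plus) and (Plus, Standard).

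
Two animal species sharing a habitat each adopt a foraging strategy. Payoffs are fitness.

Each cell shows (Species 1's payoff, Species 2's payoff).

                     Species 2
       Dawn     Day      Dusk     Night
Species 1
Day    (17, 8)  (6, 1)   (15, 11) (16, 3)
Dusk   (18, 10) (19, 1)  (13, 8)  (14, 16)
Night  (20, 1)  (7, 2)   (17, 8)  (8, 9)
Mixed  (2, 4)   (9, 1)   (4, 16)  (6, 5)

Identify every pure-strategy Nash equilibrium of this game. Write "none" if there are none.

Check each profile: it is a Nash equilibrium iff no player can strictly gain by switching unilaterally.
(Day, Dawn): Species 1 can switch to Dusk (17 → 18). Not NE.
(Day, Day): Species 1 can switch to Dusk (6 → 19). Not NE.
(Day, Dusk): Species 1 can switch to Night (15 → 17). Not NE.
(Day, Night): Species 2 can switch to Dawn (3 → 8). Not NE.
(Dusk, Dawn): Species 1 can switch to Night (18 → 20). Not NE.
(Dusk, Day): Species 2 can switch to Dawn (1 → 10). Not NE.
(Dusk, Dusk): Species 1 can switch to Day (13 → 15). Not NE.
(Dusk, Night): Species 1 can switch to Day (14 → 16). Not NE.
(Night, Dawn): Species 2 can switch to Day (1 → 2). Not NE.
(Night, Day): Species 1 can switch to Dusk (7 → 19). Not NE.
(The remaining 6 profiles each have a profitable deviation by the same check.)

There is no pure-strategy Nash equilibrium.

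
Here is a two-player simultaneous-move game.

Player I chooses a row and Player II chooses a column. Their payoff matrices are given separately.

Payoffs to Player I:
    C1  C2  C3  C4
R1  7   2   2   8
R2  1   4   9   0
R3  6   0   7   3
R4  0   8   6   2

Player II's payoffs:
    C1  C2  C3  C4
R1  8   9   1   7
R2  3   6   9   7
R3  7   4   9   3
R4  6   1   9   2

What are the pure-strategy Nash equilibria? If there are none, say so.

Player I against C1: payoffs 7, 1, 6, 0 → best response R1.
Player I against C2: payoffs 2, 4, 0, 8 → best response R4.
Player I against C3: payoffs 2, 9, 7, 6 → best response R2.
Player I against C4: payoffs 8, 0, 3, 2 → best response R1.
Player II against R1: payoffs 8, 9, 1, 7 → best response C2.
Player II against R2: payoffs 3, 6, 9, 7 → best response C3.
Player II against R3: payoffs 7, 4, 9, 3 → best response C3.
Player II against R4: payoffs 6, 1, 9, 2 → best response C3.
Mutual best responses: (R2, C3).

Pure NE: (R2, C3)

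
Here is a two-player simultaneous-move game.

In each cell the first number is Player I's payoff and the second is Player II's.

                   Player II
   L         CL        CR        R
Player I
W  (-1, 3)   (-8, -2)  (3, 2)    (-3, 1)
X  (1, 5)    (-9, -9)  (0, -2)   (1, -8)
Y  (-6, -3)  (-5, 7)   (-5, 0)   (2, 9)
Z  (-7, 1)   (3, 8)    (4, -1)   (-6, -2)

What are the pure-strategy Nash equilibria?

The pure Nash equilibria are (X, L), (Y, R), (Z, CL).

Check each profile: it is a Nash equilibrium iff no player can strictly gain by switching unilaterally.
(W, L): Player I can switch to X (-1 → 1). Not NE.
(W, CL): Player I can switch to Y (-8 → -5). Not NE.
(W, CR): Player I can switch to Z (3 → 4). Not NE.
(W, R): Player I can switch to X (-3 → 1). Not NE.
(X, L): Player I gets 1, best alternative -1; Player II gets 5, best alternative -2. No profitable deviation — NE.
(X, CL): Player I can switch to W (-9 → -8). Not NE.
(X, CR): Player I can switch to W (0 → 3). Not NE.
(X, R): Player I can switch to Y (1 → 2). Not NE.
(Y, L): Player I can switch to W (-6 → -1). Not NE.
(Y, CL): Player I can switch to Z (-5 → 3). Not NE.
(Y, CR): Player I can switch to W (-5 → 3). Not NE.
(Y, R): Player I gets 2, best alternative 1; Player II gets 9, best alternative 7. No profitable deviation — NE.
(Z, CL): Player I gets 3, best alternative -5; Player II gets 8, best alternative 1. No profitable deviation — NE.
(The remaining 3 profiles each have a profitable deviation by the same check.)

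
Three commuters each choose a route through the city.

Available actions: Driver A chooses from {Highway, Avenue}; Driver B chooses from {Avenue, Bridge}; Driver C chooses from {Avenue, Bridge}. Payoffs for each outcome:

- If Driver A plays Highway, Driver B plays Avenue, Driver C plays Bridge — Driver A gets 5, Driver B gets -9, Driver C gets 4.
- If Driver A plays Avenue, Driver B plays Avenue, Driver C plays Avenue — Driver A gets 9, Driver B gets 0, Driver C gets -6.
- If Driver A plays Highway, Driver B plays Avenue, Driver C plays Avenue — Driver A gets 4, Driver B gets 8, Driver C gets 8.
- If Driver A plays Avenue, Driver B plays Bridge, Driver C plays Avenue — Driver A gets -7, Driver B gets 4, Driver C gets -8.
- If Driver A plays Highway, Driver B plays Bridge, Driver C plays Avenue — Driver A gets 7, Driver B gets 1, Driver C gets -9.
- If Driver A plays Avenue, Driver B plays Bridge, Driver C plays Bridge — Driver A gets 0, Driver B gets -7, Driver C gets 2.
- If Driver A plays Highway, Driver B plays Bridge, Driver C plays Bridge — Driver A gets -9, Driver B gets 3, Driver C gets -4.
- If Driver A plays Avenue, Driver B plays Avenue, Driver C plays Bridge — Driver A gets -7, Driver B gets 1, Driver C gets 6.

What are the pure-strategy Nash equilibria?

No pure-strategy Nash equilibrium.

(Highway, Avenue, Avenue): Driver A can switch to Avenue (4 → 9). Not NE.
(Highway, Avenue, Bridge): Driver B can switch to Bridge (-9 → 3). Not NE.
(Highway, Bridge, Avenue): Driver B can switch to Avenue (1 → 8). Not NE.
(Highway, Bridge, Bridge): Driver A can switch to Avenue (-9 → 0). Not NE.
(Avenue, Avenue, Avenue): Driver B can switch to Bridge (0 → 4). Not NE.
(Avenue, Avenue, Bridge): Driver A can switch to Highway (-7 → 5). Not NE.
(Avenue, Bridge, Avenue): Driver A can switch to Highway (-7 → 7). Not NE.
(Avenue, Bridge, Bridge): Driver B can switch to Avenue (-7 → 1). Not NE.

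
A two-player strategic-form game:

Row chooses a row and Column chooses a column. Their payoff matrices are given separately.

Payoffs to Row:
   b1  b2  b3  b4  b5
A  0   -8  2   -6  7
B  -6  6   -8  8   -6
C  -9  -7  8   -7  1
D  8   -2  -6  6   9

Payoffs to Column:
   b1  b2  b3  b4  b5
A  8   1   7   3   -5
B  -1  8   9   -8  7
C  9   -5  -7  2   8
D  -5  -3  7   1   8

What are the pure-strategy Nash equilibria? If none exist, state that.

For each strategy profile, look for a profitable unilateral deviation.
(A, b1): Row can switch to D (0 → 8). Not NE.
(A, b2): Row can switch to B (-8 → 6). Not NE.
(A, b3): Row can switch to C (2 → 8). Not NE.
(A, b4): Row can switch to B (-6 → 8). Not NE.
(A, b5): Row can switch to D (7 → 9). Not NE.
(B, b1): Row can switch to A (-6 → 0). Not NE.
(B, b2): Column can switch to b3 (8 → 9). Not NE.
(B, b3): Row can switch to A (-8 → 2). Not NE.
(B, b4): Column can switch to b1 (-8 → -1). Not NE.
(B, b5): Row can switch to A (-6 → 7). Not NE.
(D, b5): Row gets 9, best alternative 7; Column gets 8, best alternative 7. No profitable deviation — NE.
(The remaining 9 profiles each have a profitable deviation by the same check.)

The unique pure-strategy Nash equilibrium is (D, b5).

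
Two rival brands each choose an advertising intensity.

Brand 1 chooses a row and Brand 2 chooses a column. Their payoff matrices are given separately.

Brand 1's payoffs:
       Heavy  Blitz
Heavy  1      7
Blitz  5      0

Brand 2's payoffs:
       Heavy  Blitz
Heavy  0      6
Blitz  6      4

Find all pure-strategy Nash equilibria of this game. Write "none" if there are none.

Mark each player's best response to every combination of opponents' strategies; a profile where every player is best-responding is a pure Nash equilibrium.
Brand 1 against Heavy: payoffs 1, 5 → best response Blitz.
Brand 1 against Blitz: payoffs 7, 0 → best response Heavy.
Brand 2 against Heavy: payoffs 0, 6 → best response Blitz.
Brand 2 against Blitz: payoffs 6, 4 → best response Heavy.
Mutual best responses: (Heavy, Blitz); (Blitz, Heavy).

(Heavy, Blitz); (Blitz, Heavy)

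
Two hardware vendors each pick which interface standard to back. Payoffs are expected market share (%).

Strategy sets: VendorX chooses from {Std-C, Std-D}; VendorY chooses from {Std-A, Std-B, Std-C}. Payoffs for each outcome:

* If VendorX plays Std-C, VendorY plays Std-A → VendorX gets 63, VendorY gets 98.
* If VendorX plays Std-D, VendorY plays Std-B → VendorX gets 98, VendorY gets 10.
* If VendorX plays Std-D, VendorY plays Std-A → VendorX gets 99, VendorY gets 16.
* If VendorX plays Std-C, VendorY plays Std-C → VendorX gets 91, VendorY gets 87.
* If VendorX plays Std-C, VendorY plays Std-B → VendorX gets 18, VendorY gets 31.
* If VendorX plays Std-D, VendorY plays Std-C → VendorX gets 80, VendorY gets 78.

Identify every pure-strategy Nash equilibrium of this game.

There is no pure-strategy Nash equilibrium.

VendorX against Std-A: payoffs 63, 99 → best response Std-D.
VendorX against Std-B: payoffs 18, 98 → best response Std-D.
VendorX against Std-C: payoffs 91, 80 → best response Std-C.
VendorY against Std-C: payoffs 98, 31, 87 → best response Std-A.
VendorY against Std-D: payoffs 16, 10, 78 → best response Std-C.
No profile is a mutual best response for all players.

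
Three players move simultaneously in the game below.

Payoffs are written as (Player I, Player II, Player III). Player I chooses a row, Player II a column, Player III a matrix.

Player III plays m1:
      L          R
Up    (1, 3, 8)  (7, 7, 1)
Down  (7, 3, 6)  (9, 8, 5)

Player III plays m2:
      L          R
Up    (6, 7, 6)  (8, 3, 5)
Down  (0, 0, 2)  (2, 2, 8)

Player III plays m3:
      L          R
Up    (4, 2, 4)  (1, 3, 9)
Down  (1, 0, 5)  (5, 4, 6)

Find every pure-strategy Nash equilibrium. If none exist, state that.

For each player, find the best response to each opponent profile; mutual best responses are the pure NE.
Player I against (L, m1): payoffs 1, 7 → best response Down.
Player I against (L, m2): payoffs 6, 0 → best response Up.
Player I against (L, m3): payoffs 4, 1 → best response Up.
Player I against (R, m1): payoffs 7, 9 → best response Down.
Player I against (R, m2): payoffs 8, 2 → best response Up.
Player I against (R, m3): payoffs 1, 5 → best response Down.
Player II against (Up, m1): payoffs 3, 7 → best response R.
Player II against (Up, m2): payoffs 7, 3 → best response L.
Player II against (Up, m3): payoffs 2, 3 → best response R.
Player II against (Down, m1): payoffs 3, 8 → best response R.
Player II against (Down, m2): payoffs 0, 2 → best response R.
Player II against (Down, m3): payoffs 0, 4 → best response R.
Player III against (Up, L): payoffs 8, 6, 4 → best response m1.
Player III against (Up, R): payoffs 1, 5, 9 → best response m3.
Player III against (Down, L): payoffs 6, 2, 5 → best response m1.
Player III against (Down, R): payoffs 5, 8, 6 → best response m2.
No profile is a mutual best response for all players.

No pure-strategy Nash equilibrium.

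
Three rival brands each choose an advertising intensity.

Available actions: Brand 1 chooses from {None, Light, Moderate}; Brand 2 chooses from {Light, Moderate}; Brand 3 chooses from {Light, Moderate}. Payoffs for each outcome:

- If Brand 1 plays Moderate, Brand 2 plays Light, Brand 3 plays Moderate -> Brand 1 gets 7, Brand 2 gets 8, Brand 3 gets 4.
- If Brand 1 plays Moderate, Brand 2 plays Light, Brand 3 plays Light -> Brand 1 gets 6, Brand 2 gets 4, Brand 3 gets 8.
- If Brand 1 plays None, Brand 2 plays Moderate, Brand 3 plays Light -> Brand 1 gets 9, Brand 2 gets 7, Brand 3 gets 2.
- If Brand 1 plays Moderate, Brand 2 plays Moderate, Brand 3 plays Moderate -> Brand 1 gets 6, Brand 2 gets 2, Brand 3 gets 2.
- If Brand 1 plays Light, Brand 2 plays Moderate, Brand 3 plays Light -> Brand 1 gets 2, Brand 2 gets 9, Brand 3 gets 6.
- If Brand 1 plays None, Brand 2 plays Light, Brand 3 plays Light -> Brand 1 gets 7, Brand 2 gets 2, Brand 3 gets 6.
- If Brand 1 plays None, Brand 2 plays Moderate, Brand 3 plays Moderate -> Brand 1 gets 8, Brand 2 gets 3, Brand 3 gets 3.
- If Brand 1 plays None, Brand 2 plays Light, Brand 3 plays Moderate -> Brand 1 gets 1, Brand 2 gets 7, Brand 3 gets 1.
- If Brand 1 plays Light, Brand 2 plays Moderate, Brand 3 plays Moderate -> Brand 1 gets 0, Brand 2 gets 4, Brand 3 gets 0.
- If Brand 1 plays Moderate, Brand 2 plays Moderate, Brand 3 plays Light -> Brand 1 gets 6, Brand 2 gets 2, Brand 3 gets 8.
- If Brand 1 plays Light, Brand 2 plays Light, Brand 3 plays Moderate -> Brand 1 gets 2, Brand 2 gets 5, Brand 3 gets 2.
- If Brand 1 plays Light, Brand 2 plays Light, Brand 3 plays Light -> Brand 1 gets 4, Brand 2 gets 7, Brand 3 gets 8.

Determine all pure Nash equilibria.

Brand 1 against (Light, Light): payoffs 7, 4, 6 → best response None.
Brand 1 against (Light, Moderate): payoffs 1, 2, 7 → best response Moderate.
Brand 1 against (Moderate, Light): payoffs 9, 2, 6 → best response None.
Brand 1 against (Moderate, Moderate): payoffs 8, 0, 6 → best response None.
Brand 2 against (None, Light): payoffs 2, 7 → best response Moderate.
Brand 2 against (None, Moderate): payoffs 7, 3 → best response Light.
Brand 2 against (Light, Light): payoffs 7, 9 → best response Moderate.
Brand 2 against (Light, Moderate): payoffs 5, 4 → best response Light.
Brand 2 against (Moderate, Light): payoffs 4, 2 → best response Light.
Brand 2 against (Moderate, Moderate): payoffs 8, 2 → best response Light.
Brand 3 against (None, Light): payoffs 6, 1 → best response Light.
Brand 3 against (None, Moderate): payoffs 2, 3 → best response Moderate.
Brand 3 against (Light, Light): payoffs 8, 2 → best response Light.
Brand 3 against (Light, Moderate): payoffs 6, 0 → best response Light.
Brand 3 against (Moderate, Light): payoffs 8, 4 → best response Light.
Brand 3 against (Moderate, Moderate): payoffs 8, 2 → best response Light.
No profile is a mutual best response for all players.

none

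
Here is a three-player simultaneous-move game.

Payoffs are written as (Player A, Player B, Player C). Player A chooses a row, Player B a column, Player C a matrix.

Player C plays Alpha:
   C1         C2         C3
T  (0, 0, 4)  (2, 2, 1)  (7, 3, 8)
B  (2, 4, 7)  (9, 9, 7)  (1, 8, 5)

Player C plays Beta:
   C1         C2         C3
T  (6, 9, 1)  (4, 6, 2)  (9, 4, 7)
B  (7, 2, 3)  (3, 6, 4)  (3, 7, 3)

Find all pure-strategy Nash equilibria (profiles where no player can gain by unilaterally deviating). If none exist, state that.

(T, C3, Alpha), (B, C2, Alpha)

(T, C1, Alpha): Player A can switch to B (0 → 2). Not NE.
(T, C1, Beta): Player A can switch to B (6 → 7). Not NE.
(T, C2, Alpha): Player A can switch to B (2 → 9). Not NE.
(T, C2, Beta): Player B can switch to C1 (6 → 9). Not NE.
(T, C3, Alpha): Player A gets 7, best alternative 1; Player B gets 3, best alternative 2; Player C gets 8, best alternative 7. No profitable deviation — NE.
(T, C3, Beta): Player B can switch to C1 (4 → 9). Not NE.
(B, C1, Alpha): Player B can switch to C2 (4 → 9). Not NE.
(B, C1, Beta): Player B can switch to C2 (2 → 6). Not NE.
(B, C2, Alpha): Player A gets 9, best alternative 2; Player B gets 9, best alternative 8; Player C gets 7, best alternative 4. No profitable deviation — NE.
(B, C2, Beta): Player A can switch to T (3 → 4). Not NE.
(B, C3, Alpha): Player A can switch to T (1 → 7). Not NE.
(B, C3, Beta): Player A can switch to T (3 → 9). Not NE.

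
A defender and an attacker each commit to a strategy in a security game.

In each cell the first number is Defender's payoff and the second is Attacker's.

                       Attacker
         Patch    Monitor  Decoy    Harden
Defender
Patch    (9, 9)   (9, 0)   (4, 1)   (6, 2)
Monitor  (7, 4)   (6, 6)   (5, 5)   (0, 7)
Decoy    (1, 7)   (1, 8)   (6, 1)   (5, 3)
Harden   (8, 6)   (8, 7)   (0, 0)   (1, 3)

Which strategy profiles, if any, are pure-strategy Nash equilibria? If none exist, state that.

Defender against Patch: payoffs 9, 7, 1, 8 → best response Patch.
Defender against Monitor: payoffs 9, 6, 1, 8 → best response Patch.
Defender against Decoy: payoffs 4, 5, 6, 0 → best response Decoy.
Defender against Harden: payoffs 6, 0, 5, 1 → best response Patch.
Attacker against Patch: payoffs 9, 0, 1, 2 → best response Patch.
Attacker against Monitor: payoffs 4, 6, 5, 7 → best response Harden.
Attacker against Decoy: payoffs 7, 8, 1, 3 → best response Monitor.
Attacker against Harden: payoffs 6, 7, 0, 3 → best response Monitor.
Mutual best responses: (Patch, Patch).

Pure NE: (Patch, Patch)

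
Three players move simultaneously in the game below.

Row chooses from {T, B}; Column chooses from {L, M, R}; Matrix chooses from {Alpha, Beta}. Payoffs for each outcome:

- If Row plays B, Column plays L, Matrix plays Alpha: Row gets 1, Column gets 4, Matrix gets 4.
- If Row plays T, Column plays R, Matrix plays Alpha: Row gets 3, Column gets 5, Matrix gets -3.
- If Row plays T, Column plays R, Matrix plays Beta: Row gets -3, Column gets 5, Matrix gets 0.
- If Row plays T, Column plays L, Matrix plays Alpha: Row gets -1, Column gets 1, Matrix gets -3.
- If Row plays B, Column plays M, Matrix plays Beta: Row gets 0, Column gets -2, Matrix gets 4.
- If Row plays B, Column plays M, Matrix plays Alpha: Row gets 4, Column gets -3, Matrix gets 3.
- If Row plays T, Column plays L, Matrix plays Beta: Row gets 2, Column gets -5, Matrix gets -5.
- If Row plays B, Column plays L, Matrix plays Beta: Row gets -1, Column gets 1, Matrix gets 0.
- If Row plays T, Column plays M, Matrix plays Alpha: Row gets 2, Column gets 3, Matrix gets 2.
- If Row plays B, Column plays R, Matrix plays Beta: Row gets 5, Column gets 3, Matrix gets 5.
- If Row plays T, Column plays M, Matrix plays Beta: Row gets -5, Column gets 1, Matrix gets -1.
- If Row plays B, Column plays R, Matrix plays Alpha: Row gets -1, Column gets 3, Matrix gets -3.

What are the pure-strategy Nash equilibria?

(T, L, Alpha): Row can switch to B (-1 → 1). Not NE.
(T, L, Beta): Column can switch to M (-5 → 1). Not NE.
(T, M, Alpha): Row can switch to B (2 → 4). Not NE.
(T, M, Beta): Row can switch to B (-5 → 0). Not NE.
(T, R, Alpha): Matrix can switch to Beta (-3 → 0). Not NE.
(T, R, Beta): Row can switch to B (-3 → 5). Not NE.
(B, L, Alpha): Row gets 1, best alternative -1; Column gets 4, best alternative 3; Matrix gets 4, best alternative 0. No profitable deviation — NE.
(B, L, Beta): Row can switch to T (-1 → 2). Not NE.
(B, M, Alpha): Column can switch to L (-3 → 4). Not NE.
(B, R, Beta): Row gets 5, best alternative -3; Column gets 3, best alternative 1; Matrix gets 5, best alternative -3. No profitable deviation — NE.
(The remaining 2 profiles each have a profitable deviation by the same check.)

Pure-strategy Nash equilibria: (B, L, Alpha), (B, R, Beta)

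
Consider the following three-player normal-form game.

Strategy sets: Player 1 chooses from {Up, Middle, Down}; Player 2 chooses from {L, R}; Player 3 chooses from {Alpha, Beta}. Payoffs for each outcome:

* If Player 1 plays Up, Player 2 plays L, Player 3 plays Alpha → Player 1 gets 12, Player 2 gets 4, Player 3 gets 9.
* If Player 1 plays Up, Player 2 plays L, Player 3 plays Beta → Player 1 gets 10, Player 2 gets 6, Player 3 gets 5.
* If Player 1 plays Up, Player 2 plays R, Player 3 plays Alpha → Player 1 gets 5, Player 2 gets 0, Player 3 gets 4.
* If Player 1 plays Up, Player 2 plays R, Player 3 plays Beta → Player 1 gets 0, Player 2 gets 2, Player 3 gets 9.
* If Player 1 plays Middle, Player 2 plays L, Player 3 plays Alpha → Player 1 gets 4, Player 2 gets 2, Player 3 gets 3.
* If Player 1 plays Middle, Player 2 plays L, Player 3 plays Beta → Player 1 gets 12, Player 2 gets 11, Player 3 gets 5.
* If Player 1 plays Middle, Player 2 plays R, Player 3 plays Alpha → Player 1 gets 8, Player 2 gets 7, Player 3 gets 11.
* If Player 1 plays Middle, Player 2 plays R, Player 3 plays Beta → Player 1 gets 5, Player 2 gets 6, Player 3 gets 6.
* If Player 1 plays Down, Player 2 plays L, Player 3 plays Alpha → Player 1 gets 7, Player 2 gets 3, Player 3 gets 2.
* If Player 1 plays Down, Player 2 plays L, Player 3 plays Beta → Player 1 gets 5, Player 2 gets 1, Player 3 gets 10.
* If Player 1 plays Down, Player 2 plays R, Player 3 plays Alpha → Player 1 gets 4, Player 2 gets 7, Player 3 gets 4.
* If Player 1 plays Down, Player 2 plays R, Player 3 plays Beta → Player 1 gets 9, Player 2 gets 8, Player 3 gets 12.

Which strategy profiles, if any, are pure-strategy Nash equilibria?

(Up, L, Alpha) and (Middle, L, Beta) and (Middle, R, Alpha) and (Down, R, Beta)

Mark each player's best response to every combination of opponents' strategies; a profile where every player is best-responding is a pure Nash equilibrium.
Player 1 against (L, Alpha): payoffs 12, 4, 7 → best response Up.
Player 1 against (L, Beta): payoffs 10, 12, 5 → best response Middle.
Player 1 against (R, Alpha): payoffs 5, 8, 4 → best response Middle.
Player 1 against (R, Beta): payoffs 0, 5, 9 → best response Down.
Player 2 against (Up, Alpha): payoffs 4, 0 → best response L.
Player 2 against (Up, Beta): payoffs 6, 2 → best response L.
Player 2 against (Middle, Alpha): payoffs 2, 7 → best response R.
Player 2 against (Middle, Beta): payoffs 11, 6 → best response L.
Player 2 against (Down, Alpha): payoffs 3, 7 → best response R.
Player 2 against (Down, Beta): payoffs 1, 8 → best response R.
Player 3 against (Up, L): payoffs 9, 5 → best response Alpha.
Player 3 against (Up, R): payoffs 4, 9 → best response Beta.
Player 3 against (Middle, L): payoffs 3, 5 → best response Beta.
Player 3 against (Middle, R): payoffs 11, 6 → best response Alpha.
Player 3 against (Down, L): payoffs 2, 10 → best response Beta.
Player 3 against (Down, R): payoffs 4, 12 → best response Beta.
Mutual best responses: (Up, L, Alpha); (Middle, L, Beta); (Middle, R, Alpha); (Down, R, Beta).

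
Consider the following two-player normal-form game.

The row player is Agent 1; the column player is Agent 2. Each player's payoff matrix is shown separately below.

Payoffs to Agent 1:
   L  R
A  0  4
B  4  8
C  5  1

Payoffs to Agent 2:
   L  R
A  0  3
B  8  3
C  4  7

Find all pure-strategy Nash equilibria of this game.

Agent 1 against L: payoffs 0, 4, 5 → best response C.
Agent 1 against R: payoffs 4, 8, 1 → best response B.
Agent 2 against A: payoffs 0, 3 → best response R.
Agent 2 against B: payoffs 8, 3 → best response L.
Agent 2 against C: payoffs 4, 7 → best response R.
No profile is a mutual best response for all players.

There is no pure-strategy Nash equilibrium.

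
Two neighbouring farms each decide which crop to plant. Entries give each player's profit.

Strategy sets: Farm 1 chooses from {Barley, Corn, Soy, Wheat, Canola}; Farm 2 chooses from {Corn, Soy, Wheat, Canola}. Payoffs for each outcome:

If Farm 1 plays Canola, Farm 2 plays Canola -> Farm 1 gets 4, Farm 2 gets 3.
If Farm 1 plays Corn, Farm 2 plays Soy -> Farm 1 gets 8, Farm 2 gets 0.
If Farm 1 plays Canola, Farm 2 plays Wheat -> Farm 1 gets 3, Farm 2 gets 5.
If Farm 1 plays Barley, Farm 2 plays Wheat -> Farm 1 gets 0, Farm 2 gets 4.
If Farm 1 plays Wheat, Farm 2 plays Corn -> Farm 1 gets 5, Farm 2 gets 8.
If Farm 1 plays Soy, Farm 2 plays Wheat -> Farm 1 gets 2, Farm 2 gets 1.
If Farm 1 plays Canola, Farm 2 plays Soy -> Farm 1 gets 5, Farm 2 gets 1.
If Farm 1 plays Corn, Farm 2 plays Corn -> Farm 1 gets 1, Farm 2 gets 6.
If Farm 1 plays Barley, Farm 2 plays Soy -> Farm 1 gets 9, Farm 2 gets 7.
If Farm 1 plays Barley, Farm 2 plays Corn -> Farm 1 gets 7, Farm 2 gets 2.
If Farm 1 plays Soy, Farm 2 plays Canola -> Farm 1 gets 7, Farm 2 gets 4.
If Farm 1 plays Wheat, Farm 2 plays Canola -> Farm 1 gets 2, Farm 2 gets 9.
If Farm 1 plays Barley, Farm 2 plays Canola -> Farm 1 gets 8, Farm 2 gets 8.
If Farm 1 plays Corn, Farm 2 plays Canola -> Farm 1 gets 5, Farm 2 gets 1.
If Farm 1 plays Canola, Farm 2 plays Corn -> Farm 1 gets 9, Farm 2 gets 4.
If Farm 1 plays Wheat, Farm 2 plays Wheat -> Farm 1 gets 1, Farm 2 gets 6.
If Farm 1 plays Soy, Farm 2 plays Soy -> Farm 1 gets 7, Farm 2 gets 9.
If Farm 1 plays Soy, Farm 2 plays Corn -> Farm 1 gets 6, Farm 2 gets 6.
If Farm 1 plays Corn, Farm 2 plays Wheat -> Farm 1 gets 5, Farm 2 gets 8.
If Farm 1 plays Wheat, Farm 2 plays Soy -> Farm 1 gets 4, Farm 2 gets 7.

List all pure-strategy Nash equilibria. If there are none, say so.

(Barley, Corn): Farm 1 can switch to Canola (7 → 9). Not NE.
(Barley, Soy): Farm 2 can switch to Canola (7 → 8). Not NE.
(Barley, Wheat): Farm 1 can switch to Corn (0 → 5). Not NE.
(Barley, Canola): Farm 1 gets 8, best alternative 7; Farm 2 gets 8, best alternative 7. No profitable deviation — NE.
(Corn, Corn): Farm 1 can switch to Barley (1 → 7). Not NE.
(Corn, Soy): Farm 1 can switch to Barley (8 → 9). Not NE.
(Corn, Wheat): Farm 1 gets 5, best alternative 3; Farm 2 gets 8, best alternative 6. No profitable deviation — NE.
(Corn, Canola): Farm 1 can switch to Barley (5 → 8). Not NE.
(Soy, Corn): Farm 1 can switch to Barley (6 → 7). Not NE.
(Soy, Soy): Farm 1 can switch to Barley (7 → 9). Not NE.
(Soy, Wheat): Farm 1 can switch to Corn (2 → 5). Not NE.
(Soy, Canola): Farm 1 can switch to Barley (7 → 8). Not NE.
(Wheat, Corn): Farm 1 can switch to Barley (5 → 7). Not NE.
(Wheat, Soy): Farm 1 can switch to Barley (4 → 9). Not NE.
(The remaining 6 profiles each have a profitable deviation by the same check.)

Pure-strategy Nash equilibria: (Barley, Canola) and (Corn, Wheat)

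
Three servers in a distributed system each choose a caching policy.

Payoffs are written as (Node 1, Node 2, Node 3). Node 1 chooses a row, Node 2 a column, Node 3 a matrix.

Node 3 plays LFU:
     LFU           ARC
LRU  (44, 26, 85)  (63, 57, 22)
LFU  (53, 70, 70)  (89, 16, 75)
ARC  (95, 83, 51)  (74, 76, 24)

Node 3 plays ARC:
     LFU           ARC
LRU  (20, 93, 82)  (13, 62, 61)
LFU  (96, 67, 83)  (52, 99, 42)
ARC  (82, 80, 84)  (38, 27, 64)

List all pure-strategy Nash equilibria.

none

(LRU, LFU, LFU): Node 1 can switch to LFU (44 → 53). Not NE.
(LRU, LFU, ARC): Node 1 can switch to LFU (20 → 96). Not NE.
(LRU, ARC, LFU): Node 1 can switch to LFU (63 → 89). Not NE.
(LRU, ARC, ARC): Node 1 can switch to LFU (13 → 52). Not NE.
(LFU, LFU, LFU): Node 1 can switch to ARC (53 → 95). Not NE.
(LFU, LFU, ARC): Node 2 can switch to ARC (67 → 99). Not NE.
(LFU, ARC, LFU): Node 2 can switch to LFU (16 → 70). Not NE.
(LFU, ARC, ARC): Node 3 can switch to LFU (42 → 75). Not NE.
(ARC, LFU, LFU): Node 3 can switch to ARC (51 → 84). Not NE.
(ARC, LFU, ARC): Node 1 can switch to LFU (82 → 96). Not NE.
(The remaining 2 profiles each have a profitable deviation by the same check.)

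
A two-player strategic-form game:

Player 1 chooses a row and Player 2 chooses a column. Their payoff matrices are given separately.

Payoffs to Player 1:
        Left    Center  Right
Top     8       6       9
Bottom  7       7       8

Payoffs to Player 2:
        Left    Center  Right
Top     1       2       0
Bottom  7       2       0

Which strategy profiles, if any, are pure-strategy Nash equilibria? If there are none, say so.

For each strategy profile, look for a profitable unilateral deviation.
(Top, Left): Player 2 can switch to Center (1 → 2). Not NE.
(Top, Center): Player 1 can switch to Bottom (6 → 7). Not NE.
(Top, Right): Player 2 can switch to Left (0 → 1). Not NE.
(Bottom, Left): Player 1 can switch to Top (7 → 8). Not NE.
(Bottom, Center): Player 2 can switch to Left (2 → 7). Not NE.
(Bottom, Right): Player 1 can switch to Top (8 → 9). Not NE.

There is no pure-strategy Nash equilibrium.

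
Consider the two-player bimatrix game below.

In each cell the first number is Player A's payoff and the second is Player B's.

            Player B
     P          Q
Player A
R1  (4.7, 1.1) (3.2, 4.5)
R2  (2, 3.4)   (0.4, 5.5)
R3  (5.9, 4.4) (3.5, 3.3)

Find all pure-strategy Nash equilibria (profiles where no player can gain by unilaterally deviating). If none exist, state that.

(R3, P)

Player A against P: payoffs 4.7, 2, 5.9 → best response R3.
Player A against Q: payoffs 3.2, 0.4, 3.5 → best response R3.
Player B against R1: payoffs 1.1, 4.5 → best response Q.
Player B against R2: payoffs 3.4, 5.5 → best response Q.
Player B against R3: payoffs 4.4, 3.3 → best response P.
Mutual best responses: (R3, P).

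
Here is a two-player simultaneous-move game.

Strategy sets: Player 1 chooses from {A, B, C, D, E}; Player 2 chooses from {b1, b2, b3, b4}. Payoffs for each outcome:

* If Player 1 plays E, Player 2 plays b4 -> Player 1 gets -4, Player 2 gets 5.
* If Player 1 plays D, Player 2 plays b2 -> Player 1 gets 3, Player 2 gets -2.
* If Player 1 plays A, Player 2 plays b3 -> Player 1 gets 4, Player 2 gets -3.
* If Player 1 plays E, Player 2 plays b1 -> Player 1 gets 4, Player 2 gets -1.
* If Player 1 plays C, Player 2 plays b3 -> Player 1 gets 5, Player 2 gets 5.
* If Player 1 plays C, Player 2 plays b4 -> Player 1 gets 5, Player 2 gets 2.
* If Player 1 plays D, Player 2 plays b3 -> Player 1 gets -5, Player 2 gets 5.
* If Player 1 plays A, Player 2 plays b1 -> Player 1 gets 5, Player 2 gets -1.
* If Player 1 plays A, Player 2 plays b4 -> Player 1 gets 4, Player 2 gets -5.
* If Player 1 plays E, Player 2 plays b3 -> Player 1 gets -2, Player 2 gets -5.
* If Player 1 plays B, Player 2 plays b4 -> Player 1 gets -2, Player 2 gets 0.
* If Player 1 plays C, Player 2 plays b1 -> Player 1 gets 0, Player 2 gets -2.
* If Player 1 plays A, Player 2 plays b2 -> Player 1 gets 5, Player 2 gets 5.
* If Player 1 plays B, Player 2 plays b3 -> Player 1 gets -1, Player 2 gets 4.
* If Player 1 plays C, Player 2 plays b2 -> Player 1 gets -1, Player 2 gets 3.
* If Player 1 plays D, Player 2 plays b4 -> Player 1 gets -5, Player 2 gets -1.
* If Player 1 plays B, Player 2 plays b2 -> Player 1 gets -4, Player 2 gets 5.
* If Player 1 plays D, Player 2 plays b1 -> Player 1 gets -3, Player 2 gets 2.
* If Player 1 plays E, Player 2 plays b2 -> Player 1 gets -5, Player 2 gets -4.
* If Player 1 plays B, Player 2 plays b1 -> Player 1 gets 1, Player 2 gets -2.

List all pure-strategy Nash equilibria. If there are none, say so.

For each player, find the best response to each opponent profile; mutual best responses are the pure NE.
Player 1 against b1: payoffs 5, 1, 0, -3, 4 → best response A.
Player 1 against b2: payoffs 5, -4, -1, 3, -5 → best response A.
Player 1 against b3: payoffs 4, -1, 5, -5, -2 → best response C.
Player 1 against b4: payoffs 4, -2, 5, -5, -4 → best response C.
Player 2 against A: payoffs -1, 5, -3, -5 → best response b2.
Player 2 against B: payoffs -2, 5, 4, 0 → best response b2.
Player 2 against C: payoffs -2, 3, 5, 2 → best response b3.
Player 2 against D: payoffs 2, -2, 5, -1 → best response b3.
Player 2 against E: payoffs -1, -4, -5, 5 → best response b4.
Mutual best responses: (A, b2); (C, b3).

Pure-strategy Nash equilibria: (A, b2); (C, b3)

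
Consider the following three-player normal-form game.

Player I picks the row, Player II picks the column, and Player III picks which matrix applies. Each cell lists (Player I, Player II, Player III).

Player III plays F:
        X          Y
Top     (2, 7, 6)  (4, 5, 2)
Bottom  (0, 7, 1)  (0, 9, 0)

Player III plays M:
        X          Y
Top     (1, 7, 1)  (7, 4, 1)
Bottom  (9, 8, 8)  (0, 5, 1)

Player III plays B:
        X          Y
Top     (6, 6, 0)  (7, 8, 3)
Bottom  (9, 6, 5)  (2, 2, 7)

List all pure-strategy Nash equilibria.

The pure Nash equilibria are (Top, X, F); (Top, Y, B); (Bottom, X, M).

(Top, X, F): Player I gets 2, best alternative 0; Player II gets 7, best alternative 5; Player III gets 6, best alternative 1. No profitable deviation — NE.
(Top, X, M): Player I can switch to Bottom (1 → 9). Not NE.
(Top, X, B): Player I can switch to Bottom (6 → 9). Not NE.
(Top, Y, F): Player II can switch to X (5 → 7). Not NE.
(Top, Y, M): Player II can switch to X (4 → 7). Not NE.
(Top, Y, B): Player I gets 7, best alternative 2; Player II gets 8, best alternative 6; Player III gets 3, best alternative 2. No profitable deviation — NE.
(Bottom, X, F): Player I can switch to Top (0 → 2). Not NE.
(Bottom, X, M): Player I gets 9, best alternative 1; Player II gets 8, best alternative 5; Player III gets 8, best alternative 5. No profitable deviation — NE.
(Bottom, X, B): Player III can switch to M (5 → 8). Not NE.
(Bottom, Y, F): Player I can switch to Top (0 → 4). Not NE.
(Bottom, Y, M): Player I can switch to Top (0 → 7). Not NE.
(Bottom, Y, B): Player I can switch to Top (2 → 7). Not NE.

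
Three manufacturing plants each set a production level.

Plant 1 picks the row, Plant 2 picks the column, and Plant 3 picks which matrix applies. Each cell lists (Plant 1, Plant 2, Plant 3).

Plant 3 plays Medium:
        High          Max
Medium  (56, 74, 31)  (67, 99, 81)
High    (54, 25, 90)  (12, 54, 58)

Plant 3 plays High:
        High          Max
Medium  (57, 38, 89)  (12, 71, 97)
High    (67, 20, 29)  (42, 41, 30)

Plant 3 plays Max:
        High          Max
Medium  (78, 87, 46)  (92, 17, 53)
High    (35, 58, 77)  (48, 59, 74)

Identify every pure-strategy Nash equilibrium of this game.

Plant 1 against (High, Medium): payoffs 56, 54 → best response Medium.
Plant 1 against (High, High): payoffs 57, 67 → best response High.
Plant 1 against (High, Max): payoffs 78, 35 → best response Medium.
Plant 1 against (Max, Medium): payoffs 67, 12 → best response Medium.
Plant 1 against (Max, High): payoffs 12, 42 → best response High.
Plant 1 against (Max, Max): payoffs 92, 48 → best response Medium.
Plant 2 against (Medium, Medium): payoffs 74, 99 → best response Max.
Plant 2 against (Medium, High): payoffs 38, 71 → best response Max.
Plant 2 against (Medium, Max): payoffs 87, 17 → best response High.
Plant 2 against (High, Medium): payoffs 25, 54 → best response Max.
Plant 2 against (High, High): payoffs 20, 41 → best response Max.
Plant 2 against (High, Max): payoffs 58, 59 → best response Max.
Plant 3 against (Medium, High): payoffs 31, 89, 46 → best response High.
Plant 3 against (Medium, Max): payoffs 81, 97, 53 → best response High.
Plant 3 against (High, High): payoffs 90, 29, 77 → best response Medium.
Plant 3 against (High, Max): payoffs 58, 30, 74 → best response Max.
No profile is a mutual best response for all players.

There is no pure-strategy Nash equilibrium.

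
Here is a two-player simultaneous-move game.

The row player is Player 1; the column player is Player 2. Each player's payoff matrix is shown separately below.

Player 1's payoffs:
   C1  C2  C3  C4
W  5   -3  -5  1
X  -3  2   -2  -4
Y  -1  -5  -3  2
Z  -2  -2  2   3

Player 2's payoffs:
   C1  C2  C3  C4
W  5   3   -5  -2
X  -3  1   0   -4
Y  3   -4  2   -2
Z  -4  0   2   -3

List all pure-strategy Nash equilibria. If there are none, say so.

(W, C1): Player 1 gets 5, best alternative -1; Player 2 gets 5, best alternative 3. No profitable deviation — NE.
(W, C2): Player 1 can switch to X (-3 → 2). Not NE.
(W, C3): Player 1 can switch to X (-5 → -2). Not NE.
(W, C4): Player 1 can switch to Y (1 → 2). Not NE.
(X, C1): Player 1 can switch to W (-3 → 5). Not NE.
(X, C2): Player 1 gets 2, best alternative -2; Player 2 gets 1, best alternative 0. No profitable deviation — NE.
(X, C3): Player 1 can switch to Z (-2 → 2). Not NE.
(X, C4): Player 1 can switch to W (-4 → 1). Not NE.
(Y, C1): Player 1 can switch to W (-1 → 5). Not NE.
(Y, C2): Player 1 can switch to W (-5 → -3). Not NE.
(Z, C3): Player 1 gets 2, best alternative -2; Player 2 gets 2, best alternative 0. No profitable deviation — NE.
(The remaining 5 profiles each have a profitable deviation by the same check.)

The pure Nash equilibria are (W, C1), (X, C2), (Z, C3).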